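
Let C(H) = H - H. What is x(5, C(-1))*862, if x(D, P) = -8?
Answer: -6896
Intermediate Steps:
C(H) = 0
x(5, C(-1))*862 = -8*862 = -6896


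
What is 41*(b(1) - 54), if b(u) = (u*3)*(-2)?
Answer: -2460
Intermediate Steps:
b(u) = -6*u (b(u) = (3*u)*(-2) = -6*u)
41*(b(1) - 54) = 41*(-6*1 - 54) = 41*(-6 - 54) = 41*(-60) = -2460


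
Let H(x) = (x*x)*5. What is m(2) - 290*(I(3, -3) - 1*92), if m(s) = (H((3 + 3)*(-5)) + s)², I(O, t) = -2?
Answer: 20295264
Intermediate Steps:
H(x) = 5*x² (H(x) = x²*5 = 5*x²)
m(s) = (4500 + s)² (m(s) = (5*((3 + 3)*(-5))² + s)² = (5*(6*(-5))² + s)² = (5*(-30)² + s)² = (5*900 + s)² = (4500 + s)²)
m(2) - 290*(I(3, -3) - 1*92) = (4500 + 2)² - 290*(-2 - 1*92) = 4502² - 290*(-2 - 92) = 20268004 - 290*(-94) = 20268004 + 27260 = 20295264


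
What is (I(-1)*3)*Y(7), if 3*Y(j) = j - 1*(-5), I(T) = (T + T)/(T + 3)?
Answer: -12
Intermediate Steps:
I(T) = 2*T/(3 + T) (I(T) = (2*T)/(3 + T) = 2*T/(3 + T))
Y(j) = 5/3 + j/3 (Y(j) = (j - 1*(-5))/3 = (j + 5)/3 = (5 + j)/3 = 5/3 + j/3)
(I(-1)*3)*Y(7) = ((2*(-1)/(3 - 1))*3)*(5/3 + (⅓)*7) = ((2*(-1)/2)*3)*(5/3 + 7/3) = ((2*(-1)*(½))*3)*4 = -1*3*4 = -3*4 = -12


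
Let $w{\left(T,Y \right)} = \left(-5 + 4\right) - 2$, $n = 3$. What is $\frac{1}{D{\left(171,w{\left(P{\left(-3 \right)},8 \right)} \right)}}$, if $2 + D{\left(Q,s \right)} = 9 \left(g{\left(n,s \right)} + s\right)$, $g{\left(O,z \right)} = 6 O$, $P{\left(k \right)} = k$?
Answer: $\frac{1}{133} \approx 0.0075188$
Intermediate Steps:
$w{\left(T,Y \right)} = -3$ ($w{\left(T,Y \right)} = -1 - 2 = -3$)
$D{\left(Q,s \right)} = 160 + 9 s$ ($D{\left(Q,s \right)} = -2 + 9 \left(6 \cdot 3 + s\right) = -2 + 9 \left(18 + s\right) = -2 + \left(162 + 9 s\right) = 160 + 9 s$)
$\frac{1}{D{\left(171,w{\left(P{\left(-3 \right)},8 \right)} \right)}} = \frac{1}{160 + 9 \left(-3\right)} = \frac{1}{160 - 27} = \frac{1}{133}$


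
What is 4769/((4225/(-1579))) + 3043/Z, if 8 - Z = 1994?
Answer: -14967935161/8390850 ≈ -1783.8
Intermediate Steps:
Z = -1986 (Z = 8 - 1*1994 = 8 - 1994 = -1986)
4769/((4225/(-1579))) + 3043/Z = 4769/((4225/(-1579))) + 3043/(-1986) = 4769/((4225*(-1/1579))) + 3043*(-1/1986) = 4769/(-4225/1579) - 3043/1986 = 4769*(-1579/4225) - 3043/1986 = -7530251/4225 - 3043/1986 = -14967935161/8390850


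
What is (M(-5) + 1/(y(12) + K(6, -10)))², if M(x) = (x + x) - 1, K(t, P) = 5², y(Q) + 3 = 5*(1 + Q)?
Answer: 913936/7569 ≈ 120.75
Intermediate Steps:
y(Q) = 2 + 5*Q (y(Q) = -3 + 5*(1 + Q) = -3 + (5 + 5*Q) = 2 + 5*Q)
K(t, P) = 25
M(x) = -1 + 2*x (M(x) = 2*x - 1 = -1 + 2*x)
(M(-5) + 1/(y(12) + K(6, -10)))² = ((-1 + 2*(-5)) + 1/((2 + 5*12) + 25))² = ((-1 - 10) + 1/((2 + 60) + 25))² = (-11 + 1/(62 + 25))² = (-11 + 1/87)² = (-956/87)² = 913936/7569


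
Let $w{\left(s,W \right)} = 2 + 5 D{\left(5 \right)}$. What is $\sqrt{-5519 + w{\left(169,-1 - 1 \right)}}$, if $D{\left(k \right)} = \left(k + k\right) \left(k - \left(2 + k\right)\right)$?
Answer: $i \sqrt{5617} \approx 74.947 i$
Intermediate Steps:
$D{\left(k \right)} = - 4 k$ ($D{\left(k \right)} = 2 k \left(-2\right) = - 4 k$)
$w{\left(s,W \right)} = -98$ ($w{\left(s,W \right)} = 2 + 5 \left(\left(-4\right) 5\right) = 2 + 5 \left(-20\right) = 2 - 100 = -98$)
$\sqrt{-5519 + w{\left(169,-1 - 1 \right)}} = \sqrt{-5519 - 98} = \sqrt{-5617} = i \sqrt{5617}$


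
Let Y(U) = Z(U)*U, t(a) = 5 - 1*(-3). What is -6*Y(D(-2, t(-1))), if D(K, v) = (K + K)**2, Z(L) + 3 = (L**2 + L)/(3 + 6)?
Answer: -7840/3 ≈ -2613.3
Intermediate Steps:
t(a) = 8 (t(a) = 5 + 3 = 8)
Z(L) = -3 + L/9 + L**2/9 (Z(L) = -3 + (L**2 + L)/(3 + 6) = -3 + (L + L**2)/9 = -3 + (L + L**2)*(1/9) = -3 + (L/9 + L**2/9) = -3 + L/9 + L**2/9)
D(K, v) = 4*K**2 (D(K, v) = (2*K)**2 = 4*K**2)
Y(U) = U*(-3 + U/9 + U**2/9) (Y(U) = (-3 + U/9 + U**2/9)*U = U*(-3 + U/9 + U**2/9))
-6*Y(D(-2, t(-1))) = -2*4*(-2)**2*(-27 + 4*(-2)**2 + (4*(-2)**2)**2)/3 = -2*4*4*(-27 + 4*4 + (4*4)**2)/3 = -2*16*(-27 + 16 + 16**2)/3 = -2*16*(-27 + 16 + 256)/3 = -2*16*245/3 = -6*3920/9 = -7840/3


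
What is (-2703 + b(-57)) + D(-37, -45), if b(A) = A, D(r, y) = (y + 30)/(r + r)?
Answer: -204225/74 ≈ -2759.8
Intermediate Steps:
D(r, y) = (30 + y)/(2*r) (D(r, y) = (30 + y)/((2*r)) = (30 + y)*(1/(2*r)) = (30 + y)/(2*r))
(-2703 + b(-57)) + D(-37, -45) = (-2703 - 57) + (½)*(30 - 45)/(-37) = -2760 + (½)*(-1/37)*(-15) = -2760 + 15/74 = -204225/74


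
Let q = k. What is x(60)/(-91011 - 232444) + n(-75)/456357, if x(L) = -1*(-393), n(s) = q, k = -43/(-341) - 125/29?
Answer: -162450842689/132702247138065 ≈ -0.0012242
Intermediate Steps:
k = -41378/9889 (k = -43*(-1/341) - 125*1/29 = 43/341 - 125/29 = -41378/9889 ≈ -4.1842)
q = -41378/9889 ≈ -4.1842
n(s) = -41378/9889
x(L) = 393
x(60)/(-91011 - 232444) + n(-75)/456357 = 393/(-91011 - 232444) - 41378/9889/456357 = 393/(-323455) - 41378/9889*1/456357 = 393*(-1/323455) - 41378/4512914373 = -393/323455 - 41378/4512914373 = -162450842689/132702247138065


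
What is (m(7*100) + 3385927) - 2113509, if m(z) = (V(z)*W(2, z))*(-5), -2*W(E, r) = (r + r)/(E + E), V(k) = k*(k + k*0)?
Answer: 430022418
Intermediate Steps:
V(k) = k**2 (V(k) = k*(k + 0) = k*k = k**2)
W(E, r) = -r/(2*E) (W(E, r) = -(r + r)/(2*(E + E)) = -2*r/(2*(2*E)) = -2*r*1/(2*E)/2 = -r/(2*E))
m(z) = 5*z**3/4 (m(z) = (z**2*(-1/2*z/2))*(-5) = (z**2*(-1/2*z*1/2))*(-5) = (z**2*(-z/4))*(-5) = -z**3/4*(-5) = 5*z**3/4)
(m(7*100) + 3385927) - 2113509 = (5*(7*100)**3/4 + 3385927) - 2113509 = ((5/4)*700**3 + 3385927) - 2113509 = ((5/4)*343000000 + 3385927) - 2113509 = (428750000 + 3385927) - 2113509 = 432135927 - 2113509 = 430022418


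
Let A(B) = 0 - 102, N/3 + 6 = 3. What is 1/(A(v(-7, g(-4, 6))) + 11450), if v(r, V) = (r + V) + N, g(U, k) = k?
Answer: 1/11348 ≈ 8.8121e-5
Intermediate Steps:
N = -9 (N = -18 + 3*3 = -18 + 9 = -9)
v(r, V) = -9 + V + r (v(r, V) = (r + V) - 9 = (V + r) - 9 = -9 + V + r)
A(B) = -102
1/(A(v(-7, g(-4, 6))) + 11450) = 1/(-102 + 11450) = 1/11348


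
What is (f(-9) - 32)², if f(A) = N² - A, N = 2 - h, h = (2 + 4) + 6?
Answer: 5929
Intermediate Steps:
h = 12 (h = 6 + 6 = 12)
N = -10 (N = 2 - 1*12 = 2 - 12 = -10)
f(A) = 100 - A (f(A) = (-10)² - A = 100 - A)
(f(-9) - 32)² = ((100 - 1*(-9)) - 32)² = ((100 + 9) - 32)² = (109 - 32)² = 77² = 5929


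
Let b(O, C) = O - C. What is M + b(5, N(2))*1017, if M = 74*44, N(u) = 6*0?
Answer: 8341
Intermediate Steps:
N(u) = 0
M = 3256
M + b(5, N(2))*1017 = 3256 + (5 - 1*0)*1017 = 3256 + (5 + 0)*1017 = 3256 + 5*1017 = 3256 + 5085 = 8341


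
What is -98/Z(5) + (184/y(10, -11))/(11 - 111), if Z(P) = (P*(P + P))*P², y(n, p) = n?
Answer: -164/625 ≈ -0.26240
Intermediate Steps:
Z(P) = 2*P⁴ (Z(P) = (P*(2*P))*P² = (2*P²)*P² = 2*P⁴)
-98/Z(5) + (184/y(10, -11))/(11 - 111) = -98/(2*5⁴) + (184/10)/(11 - 111) = -98/(2*625) + (184*(⅒))/(-100) = -98/1250 + (92/5)*(-1/100) = -98*1/1250 - 23/125 = -49/625 - 23/125 = -164/625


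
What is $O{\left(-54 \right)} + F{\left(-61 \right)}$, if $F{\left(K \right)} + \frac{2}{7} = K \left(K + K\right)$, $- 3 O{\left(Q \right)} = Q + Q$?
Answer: $\frac{52344}{7} \approx 7477.7$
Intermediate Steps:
$O{\left(Q \right)} = - \frac{2 Q}{3}$ ($O{\left(Q \right)} = - \frac{Q + Q}{3} = - \frac{2 Q}{3}$)
$F{\left(K \right)} = - \frac{2}{7} + 2 K^{2}$ ($F{\left(K \right)} = - \frac{2}{7} + K \left(K + K\right) = - \frac{2}{7} + K 2 K = - \frac{2}{7} + 2 K^{2}$)
$O{\left(-54 \right)} + F{\left(-61 \right)} = \left(- \frac{2}{3}\right) \left(-54\right) - \left(\frac{2}{7} - 2 \left(-61\right)^{2}\right) = 36 + \left(- \frac{2}{7} + 2 \cdot 3721\right) = 36 + \left(- \frac{2}{7} + 7442\right) = 36 + \frac{52092}{7} = \frac{52344}{7}$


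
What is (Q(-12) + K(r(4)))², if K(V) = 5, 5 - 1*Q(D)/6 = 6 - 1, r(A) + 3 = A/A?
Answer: 25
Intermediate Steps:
r(A) = -2 (r(A) = -3 + A/A = -3 + 1 = -2)
Q(D) = 0 (Q(D) = 30 - 6*(6 - 1) = 30 - 6*5 = 30 - 30 = 0)
(Q(-12) + K(r(4)))² = (0 + 5)² = 5² = 25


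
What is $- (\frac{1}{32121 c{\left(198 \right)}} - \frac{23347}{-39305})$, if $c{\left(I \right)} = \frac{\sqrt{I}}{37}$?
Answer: $- \frac{23347}{39305} - \frac{37 \sqrt{22}}{2119986} \approx -0.59408$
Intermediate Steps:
$c{\left(I \right)} = \frac{\sqrt{I}}{37}$
$- (\frac{1}{32121 c{\left(198 \right)}} - \frac{23347}{-39305}) = - (\frac{1}{32121 \frac{\sqrt{198}}{37}} - \frac{23347}{-39305}) = - (\frac{1}{32121 \frac{3 \sqrt{22}}{37}} - - \frac{23347}{39305}) = - (\frac{1}{32121 \frac{3 \sqrt{22}}{37}} + \frac{23347}{39305}) = - (\frac{\frac{37}{66} \sqrt{22}}{32121} + \frac{23347}{39305}) = - (\frac{37 \sqrt{22}}{2119986} + \frac{23347}{39305}) = - (\frac{23347}{39305} + \frac{37 \sqrt{22}}{2119986}) = - \frac{23347}{39305} - \frac{37 \sqrt{22}}{2119986}$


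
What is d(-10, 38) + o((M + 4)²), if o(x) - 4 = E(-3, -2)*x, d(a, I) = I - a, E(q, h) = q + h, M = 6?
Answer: -448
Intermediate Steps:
E(q, h) = h + q
o(x) = 4 - 5*x (o(x) = 4 + (-2 - 3)*x = 4 - 5*x)
d(-10, 38) + o((M + 4)²) = (38 - 1*(-10)) + (4 - 5*(6 + 4)²) = (38 + 10) + (4 - 5*10²) = 48 + (4 - 5*100) = 48 + (4 - 500) = 48 - 496 = -448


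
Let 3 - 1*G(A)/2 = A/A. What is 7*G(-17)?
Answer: 28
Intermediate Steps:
G(A) = 4 (G(A) = 6 - 2*A/A = 6 - 2*1 = 6 - 2 = 4)
7*G(-17) = 7*4 = 28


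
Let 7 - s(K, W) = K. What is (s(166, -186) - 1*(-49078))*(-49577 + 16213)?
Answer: -1632133516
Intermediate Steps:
s(K, W) = 7 - K
(s(166, -186) - 1*(-49078))*(-49577 + 16213) = ((7 - 1*166) - 1*(-49078))*(-49577 + 16213) = ((7 - 166) + 49078)*(-33364) = (-159 + 49078)*(-33364) = 48919*(-33364) = -1632133516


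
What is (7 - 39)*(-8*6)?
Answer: 1536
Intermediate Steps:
(7 - 39)*(-8*6) = -32*(-48) = 1536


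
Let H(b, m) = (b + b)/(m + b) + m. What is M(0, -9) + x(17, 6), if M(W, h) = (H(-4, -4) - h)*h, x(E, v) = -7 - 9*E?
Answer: -214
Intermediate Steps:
x(E, v) = -7 - 9*E
H(b, m) = m + 2*b/(b + m) (H(b, m) = (2*b)/(b + m) + m = 2*b/(b + m) + m = m + 2*b/(b + m))
M(W, h) = h*(-3 - h) (M(W, h) = (((-4)**2 + 2*(-4) - 4*(-4))/(-4 - 4) - h)*h = ((16 - 8 + 16)/(-8) - h)*h = (-1/8*24 - h)*h = (-3 - h)*h = h*(-3 - h))
M(0, -9) + x(17, 6) = -1*(-9)*(3 - 9) + (-7 - 9*17) = -1*(-9)*(-6) + (-7 - 153) = -54 - 160 = -214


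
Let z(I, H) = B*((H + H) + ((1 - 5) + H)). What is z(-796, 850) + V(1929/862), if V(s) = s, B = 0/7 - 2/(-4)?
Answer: 1099255/862 ≈ 1275.2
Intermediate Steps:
B = ½ (B = 0*(⅐) - 2*(-¼) = 0 + ½ = ½ ≈ 0.50000)
z(I, H) = -2 + 3*H/2 (z(I, H) = ((H + H) + ((1 - 5) + H))/2 = (2*H + (-4 + H))/2 = (-4 + 3*H)/2 = -2 + 3*H/2)
z(-796, 850) + V(1929/862) = (-2 + (3/2)*850) + 1929/862 = (-2 + 1275) + 1929*(1/862) = 1273 + 1929/862 = 1099255/862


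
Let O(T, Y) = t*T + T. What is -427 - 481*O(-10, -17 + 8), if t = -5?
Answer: -19667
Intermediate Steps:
O(T, Y) = -4*T (O(T, Y) = -5*T + T = -4*T)
-427 - 481*O(-10, -17 + 8) = -427 - (-1924)*(-10) = -427 - 481*40 = -427 - 19240 = -19667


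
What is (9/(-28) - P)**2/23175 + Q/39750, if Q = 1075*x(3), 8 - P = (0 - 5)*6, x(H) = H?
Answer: 139147997/962967600 ≈ 0.14450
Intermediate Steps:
P = 38 (P = 8 - (0 - 5)*6 = 8 - (-5)*6 = 8 - 1*(-30) = 8 + 30 = 38)
Q = 3225 (Q = 1075*3 = 3225)
(9/(-28) - P)**2/23175 + Q/39750 = (9/(-28) - 1*38)**2/23175 + 3225/39750 = (9*(-1/28) - 38)**2*(1/23175) + 3225*(1/39750) = (-9/28 - 38)**2*(1/23175) + 43/530 = (-1073/28)**2*(1/23175) + 43/530 = (1151329/784)*(1/23175) + 43/530 = 1151329/18169200 + 43/530 = 139147997/962967600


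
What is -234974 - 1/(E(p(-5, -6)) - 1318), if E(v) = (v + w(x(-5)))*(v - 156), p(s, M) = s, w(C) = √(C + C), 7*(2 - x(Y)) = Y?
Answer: -1514407403/6445 - 23*√266/122455 ≈ -2.3497e+5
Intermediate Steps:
x(Y) = 2 - Y/7
w(C) = √2*√C (w(C) = √(2*C) = √2*√C)
E(v) = (-156 + v)*(v + √266/7) (E(v) = (v + √2*√(2 - ⅐*(-5)))*(v - 156) = (v + √2*√(2 + 5/7))*(-156 + v) = (v + √2*√(19/7))*(-156 + v) = (v + √2*(√133/7))*(-156 + v) = (v + √266/7)*(-156 + v) = (-156 + v)*(v + √266/7))
-234974 - 1/(E(p(-5, -6)) - 1318) = -234974 - 1/(((-5)² - 156*(-5) - 156*√266/7 + (⅐)*(-5)*√266) - 1318) = -234974 - 1/((25 + 780 - 156*√266/7 - 5*√266/7) - 1318) = -234974 - 1/((805 - 23*√266) - 1318) = -234974 - 1/(-513 - 23*√266)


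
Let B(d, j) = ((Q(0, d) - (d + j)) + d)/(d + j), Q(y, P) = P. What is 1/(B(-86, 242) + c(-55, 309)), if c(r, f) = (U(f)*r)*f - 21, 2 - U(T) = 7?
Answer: 39/3313124 ≈ 1.1771e-5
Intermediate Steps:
U(T) = -5 (U(T) = 2 - 1*7 = 2 - 7 = -5)
c(r, f) = -21 - 5*f*r (c(r, f) = (-5*r)*f - 21 = -5*f*r - 21 = -21 - 5*f*r)
B(d, j) = (d - j)/(d + j) (B(d, j) = ((d - (d + j)) + d)/(d + j) = ((d + (-d - j)) + d)/(d + j) = (-j + d)/(d + j) = (d - j)/(d + j))
1/(B(-86, 242) + c(-55, 309)) = 1/((-86 - 1*242)/(-86 + 242) + (-21 - 5*309*(-55))) = 1/((-86 - 242)/156 + (-21 + 84975)) = 1/((1/156)*(-328) + 84954) = 1/(-82/39 + 84954) = 1/(3313124/39) = 39/3313124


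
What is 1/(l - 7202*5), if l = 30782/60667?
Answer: -60667/2184587888 ≈ -2.7770e-5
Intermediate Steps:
l = 30782/60667 (l = 30782*(1/60667) = 30782/60667 ≈ 0.50739)
1/(l - 7202*5) = 1/(30782/60667 - 7202*5) = 1/(30782/60667 - 36010) = 1/(-2184587888/60667) = -60667/2184587888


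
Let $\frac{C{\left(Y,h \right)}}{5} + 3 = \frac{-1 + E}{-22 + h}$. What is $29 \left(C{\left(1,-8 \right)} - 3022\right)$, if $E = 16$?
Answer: $- \frac{176291}{2} \approx -88146.0$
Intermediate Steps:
$C{\left(Y,h \right)} = -15 + \frac{75}{-22 + h}$ ($C{\left(Y,h \right)} = -15 + 5 \frac{-1 + 16}{-22 + h} = -15 + 5 \frac{15}{-22 + h} = -15 + \frac{75}{-22 + h}$)
$29 \left(C{\left(1,-8 \right)} - 3022\right) = 29 \left(\frac{15 \left(27 - -8\right)}{-22 - 8} - 3022\right) = 29 \left(\frac{15 \left(27 + 8\right)}{-30} - 3022\right) = 29 \left(15 \left(- \frac{1}{30}\right) 35 - 3022\right) = 29 \left(- \frac{35}{2} - 3022\right) = 29 \left(- \frac{6079}{2}\right) = - \frac{176291}{2}$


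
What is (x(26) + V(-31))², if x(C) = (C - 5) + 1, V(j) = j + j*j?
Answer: 906304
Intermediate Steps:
V(j) = j + j²
x(C) = -4 + C (x(C) = (-5 + C) + 1 = -4 + C)
(x(26) + V(-31))² = ((-4 + 26) - 31*(1 - 31))² = (22 - 31*(-30))² = (22 + 930)² = 952² = 906304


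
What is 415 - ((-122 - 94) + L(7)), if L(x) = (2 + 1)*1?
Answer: 628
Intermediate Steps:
L(x) = 3 (L(x) = 3*1 = 3)
415 - ((-122 - 94) + L(7)) = 415 - ((-122 - 94) + 3) = 415 - (-216 + 3) = 415 - 1*(-213) = 415 + 213 = 628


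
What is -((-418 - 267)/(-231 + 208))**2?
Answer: -469225/529 ≈ -887.00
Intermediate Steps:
-((-418 - 267)/(-231 + 208))**2 = -(-685/(-23))**2 = -(-685*(-1/23))**2 = -(685/23)**2 = -1*469225/529 = -469225/529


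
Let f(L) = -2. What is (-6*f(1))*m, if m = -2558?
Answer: -30696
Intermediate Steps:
(-6*f(1))*m = -6*(-2)*(-2558) = 12*(-2558) = -30696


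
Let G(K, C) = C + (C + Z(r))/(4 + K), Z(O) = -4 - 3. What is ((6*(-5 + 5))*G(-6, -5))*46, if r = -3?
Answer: 0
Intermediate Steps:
Z(O) = -7
G(K, C) = C + (-7 + C)/(4 + K) (G(K, C) = C + (C - 7)/(4 + K) = C + (-7 + C)/(4 + K))
((6*(-5 + 5))*G(-6, -5))*46 = ((6*(-5 + 5))*((-7 + 5*(-5) - 5*(-6))/(4 - 6)))*46 = ((6*0)*((-7 - 25 + 30)/(-2)))*46 = (0*(-1/2*(-2)))*46 = (0*1)*46 = 0*46 = 0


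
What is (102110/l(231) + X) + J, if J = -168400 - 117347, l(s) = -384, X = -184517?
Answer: -90341743/192 ≈ -4.7053e+5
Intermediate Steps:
J = -285747
(102110/l(231) + X) + J = (102110/(-384) - 184517) - 285747 = (102110*(-1/384) - 184517) - 285747 = (-51055/192 - 184517) - 285747 = -35478319/192 - 285747 = -90341743/192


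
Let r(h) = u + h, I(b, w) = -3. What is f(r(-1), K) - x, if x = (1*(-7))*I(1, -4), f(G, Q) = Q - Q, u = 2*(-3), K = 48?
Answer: -21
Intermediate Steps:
u = -6
r(h) = -6 + h
f(G, Q) = 0
x = 21 (x = (1*(-7))*(-3) = -7*(-3) = 21)
f(r(-1), K) - x = 0 - 1*21 = 0 - 21 = -21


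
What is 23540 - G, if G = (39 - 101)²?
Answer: 19696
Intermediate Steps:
G = 3844 (G = (-62)² = 3844)
23540 - G = 23540 - 1*3844 = 23540 - 3844 = 19696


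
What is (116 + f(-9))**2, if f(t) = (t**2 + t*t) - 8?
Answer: 72900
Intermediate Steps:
f(t) = -8 + 2*t**2 (f(t) = (t**2 + t**2) - 8 = 2*t**2 - 8 = -8 + 2*t**2)
(116 + f(-9))**2 = (116 + (-8 + 2*(-9)**2))**2 = (116 + (-8 + 2*81))**2 = (116 + (-8 + 162))**2 = (116 + 154)**2 = 270**2 = 72900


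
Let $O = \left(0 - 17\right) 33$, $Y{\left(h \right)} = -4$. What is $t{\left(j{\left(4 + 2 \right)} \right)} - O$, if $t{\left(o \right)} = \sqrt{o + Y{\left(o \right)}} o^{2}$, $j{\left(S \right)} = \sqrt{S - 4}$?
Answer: $561 + 2 \sqrt{-4 + \sqrt{2}} \approx 561.0 + 3.2161 i$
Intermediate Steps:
$O = -561$ ($O = \left(-17\right) 33 = -561$)
$j{\left(S \right)} = \sqrt{-4 + S}$
$t{\left(o \right)} = o^{2} \sqrt{-4 + o}$ ($t{\left(o \right)} = \sqrt{o - 4} o^{2} = \sqrt{-4 + o} o^{2} = o^{2} \sqrt{-4 + o}$)
$t{\left(j{\left(4 + 2 \right)} \right)} - O = \left(\sqrt{-4 + \left(4 + 2\right)}\right)^{2} \sqrt{-4 + \sqrt{-4 + \left(4 + 2\right)}} - -561 = \left(\sqrt{-4 + 6}\right)^{2} \sqrt{-4 + \sqrt{-4 + 6}} + 561 = \left(\sqrt{2}\right)^{2} \sqrt{-4 + \sqrt{2}} + 561 = 2 \sqrt{-4 + \sqrt{2}} + 561 = 561 + 2 \sqrt{-4 + \sqrt{2}}$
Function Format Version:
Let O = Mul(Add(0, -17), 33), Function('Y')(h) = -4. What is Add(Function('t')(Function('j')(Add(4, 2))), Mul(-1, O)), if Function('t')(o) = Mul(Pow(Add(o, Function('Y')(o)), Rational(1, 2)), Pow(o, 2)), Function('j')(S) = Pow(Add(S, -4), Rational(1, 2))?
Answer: Add(561, Mul(2, Pow(Add(-4, Pow(2, Rational(1, 2))), Rational(1, 2)))) ≈ Add(561.00, Mul(3.2161, I))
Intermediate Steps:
O = -561 (O = Mul(-17, 33) = -561)
Function('j')(S) = Pow(Add(-4, S), Rational(1, 2))
Function('t')(o) = Mul(Pow(o, 2), Pow(Add(-4, o), Rational(1, 2))) (Function('t')(o) = Mul(Pow(Add(o, -4), Rational(1, 2)), Pow(o, 2)) = Mul(Pow(Add(-4, o), Rational(1, 2)), Pow(o, 2)) = Mul(Pow(o, 2), Pow(Add(-4, o), Rational(1, 2))))
Add(Function('t')(Function('j')(Add(4, 2))), Mul(-1, O)) = Add(Mul(Pow(Pow(Add(-4, Add(4, 2)), Rational(1, 2)), 2), Pow(Add(-4, Pow(Add(-4, Add(4, 2)), Rational(1, 2))), Rational(1, 2))), Mul(-1, -561)) = Add(Mul(Pow(Pow(Add(-4, 6), Rational(1, 2)), 2), Pow(Add(-4, Pow(Add(-4, 6), Rational(1, 2))), Rational(1, 2))), 561) = Add(Mul(Pow(Pow(2, Rational(1, 2)), 2), Pow(Add(-4, Pow(2, Rational(1, 2))), Rational(1, 2))), 561) = Add(Mul(2, Pow(Add(-4, Pow(2, Rational(1, 2))), Rational(1, 2))), 561) = Add(561, Mul(2, Pow(Add(-4, Pow(2, Rational(1, 2))), Rational(1, 2))))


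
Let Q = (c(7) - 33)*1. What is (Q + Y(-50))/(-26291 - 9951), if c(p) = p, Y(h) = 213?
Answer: -187/36242 ≈ -0.0051598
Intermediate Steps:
Q = -26 (Q = (7 - 33)*1 = -26*1 = -26)
(Q + Y(-50))/(-26291 - 9951) = (-26 + 213)/(-26291 - 9951) = 187/(-36242) = 187*(-1/36242) = -187/36242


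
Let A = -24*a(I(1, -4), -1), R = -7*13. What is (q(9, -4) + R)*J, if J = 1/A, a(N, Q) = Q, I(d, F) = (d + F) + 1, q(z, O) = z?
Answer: -41/12 ≈ -3.4167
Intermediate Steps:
R = -91
I(d, F) = 1 + F + d (I(d, F) = (F + d) + 1 = 1 + F + d)
A = 24 (A = -24*(-1) = 24)
J = 1/24 ≈ 0.041667
(q(9, -4) + R)*J = (9 - 91)*(1/24) = -82*1/24 = -41/12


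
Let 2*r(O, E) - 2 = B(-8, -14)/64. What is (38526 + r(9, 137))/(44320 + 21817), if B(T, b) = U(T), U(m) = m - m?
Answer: 38527/66137 ≈ 0.58253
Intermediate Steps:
U(m) = 0
B(T, b) = 0
r(O, E) = 1 (r(O, E) = 1 + (0/64)/2 = 1 + (0*(1/64))/2 = 1 + (½)*0 = 1 + 0 = 1)
(38526 + r(9, 137))/(44320 + 21817) = (38526 + 1)/(44320 + 21817) = 38527/66137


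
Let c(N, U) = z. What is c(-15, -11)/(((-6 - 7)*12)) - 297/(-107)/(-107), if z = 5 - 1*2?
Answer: -26893/595348 ≈ -0.045172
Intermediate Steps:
z = 3 (z = 5 - 2 = 3)
c(N, U) = 3
c(-15, -11)/(((-6 - 7)*12)) - 297/(-107)/(-107) = 3/(((-6 - 7)*12)) - 297/(-107)/(-107) = 3/((-13*12)) - 297*(-1/107)*(-1/107) = 3/(-156) + (297/107)*(-1/107) = 3*(-1/156) - 297/11449 = -1/52 - 297/11449 = -26893/595348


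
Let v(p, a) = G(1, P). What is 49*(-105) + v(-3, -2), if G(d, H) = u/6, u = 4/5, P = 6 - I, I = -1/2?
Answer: -77173/15 ≈ -5144.9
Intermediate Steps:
I = -½ (I = -1*½ = -½ ≈ -0.50000)
P = 13/2 (P = 6 - 1*(-½) = 6 + ½ = 13/2 ≈ 6.5000)
u = ⅘ (u = 4*(⅕) = ⅘ ≈ 0.80000)
G(d, H) = 2/15 (G(d, H) = (⅘)/6 = (⅘)*(⅙) = 2/15)
v(p, a) = 2/15
49*(-105) + v(-3, -2) = 49*(-105) + 2/15 = -5145 + 2/15 = -77173/15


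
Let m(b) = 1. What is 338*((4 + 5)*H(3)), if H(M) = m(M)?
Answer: 3042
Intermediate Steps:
H(M) = 1
338*((4 + 5)*H(3)) = 338*((4 + 5)*1) = 338*(9*1) = 338*9 = 3042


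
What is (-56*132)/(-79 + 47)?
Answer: 231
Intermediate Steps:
(-56*132)/(-79 + 47) = -7392/(-32) = -7392*(-1/32) = 231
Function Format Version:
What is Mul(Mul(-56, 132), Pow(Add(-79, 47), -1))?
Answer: 231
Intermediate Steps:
Mul(Mul(-56, 132), Pow(Add(-79, 47), -1)) = Mul(-7392, Pow(-32, -1)) = Mul(-7392, Rational(-1, 32)) = 231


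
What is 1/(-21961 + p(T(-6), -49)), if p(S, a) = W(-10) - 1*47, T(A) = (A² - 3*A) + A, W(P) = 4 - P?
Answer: -1/21994 ≈ -4.5467e-5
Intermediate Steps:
T(A) = A² - 2*A
p(S, a) = -33 (p(S, a) = (4 - 1*(-10)) - 1*47 = (4 + 10) - 47 = 14 - 47 = -33)
1/(-21961 + p(T(-6), -49)) = 1/(-21961 - 33) = 1/(-21994) = -1/21994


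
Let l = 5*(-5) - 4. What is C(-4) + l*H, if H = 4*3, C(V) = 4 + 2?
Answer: -342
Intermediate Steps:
C(V) = 6
H = 12
l = -29 (l = -25 - 4 = -29)
C(-4) + l*H = 6 - 29*12 = 6 - 348 = -342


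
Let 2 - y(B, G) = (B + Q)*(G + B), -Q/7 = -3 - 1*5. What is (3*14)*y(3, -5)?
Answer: 5040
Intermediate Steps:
Q = 56 (Q = -7*(-3 - 1*5) = -7*(-3 - 5) = -7*(-8) = 56)
y(B, G) = 2 - (56 + B)*(B + G) (y(B, G) = 2 - (B + 56)*(G + B) = 2 - (56 + B)*(B + G))
(3*14)*y(3, -5) = (3*14)*(2 - 1*3² - 56*3 - 56*(-5) - 1*3*(-5)) = 42*(2 - 1*9 - 168 + 280 + 15) = 42*(2 - 9 - 168 + 280 + 15) = 42*120 = 5040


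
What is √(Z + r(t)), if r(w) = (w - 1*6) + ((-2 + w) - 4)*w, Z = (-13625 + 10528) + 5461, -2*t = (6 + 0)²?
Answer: 6*√77 ≈ 52.650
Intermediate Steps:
t = -18 (t = -(6 + 0)²/2 = -½*6² = -½*36 = -18)
Z = 2364 (Z = -3097 + 5461 = 2364)
r(w) = -6 + w + w*(-6 + w) (r(w) = (w - 6) + (-6 + w)*w = (-6 + w) + w*(-6 + w) = -6 + w + w*(-6 + w))
√(Z + r(t)) = √(2364 + (-6 + (-18)² - 5*(-18))) = √(2364 + (-6 + 324 + 90)) = √(2364 + 408) = √2772 = 6*√77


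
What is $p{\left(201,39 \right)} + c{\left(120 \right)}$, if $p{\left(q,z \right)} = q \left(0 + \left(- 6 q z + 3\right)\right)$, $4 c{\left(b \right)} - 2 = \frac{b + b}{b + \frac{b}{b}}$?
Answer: $- \frac{2287681661}{242} \approx -9.4532 \cdot 10^{6}$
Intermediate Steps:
$c{\left(b \right)} = \frac{1}{2} + \frac{b}{2 \left(1 + b\right)}$ ($c{\left(b \right)} = \frac{1}{2} + \frac{\left(b + b\right) \frac{1}{b + \frac{b}{b}}}{4} = \frac{1}{2} + \frac{2 b \frac{1}{b + 1}}{4} = \frac{1}{2} + \frac{2 b \frac{1}{1 + b}}{4} = \frac{1}{2} + \frac{b}{2 \left(1 + b\right)}$)
$p{\left(q,z \right)} = q \left(3 - 6 q z\right)$ ($p{\left(q,z \right)} = q \left(0 - \left(-3 + 6 q z\right)\right) = q \left(3 - 6 q z\right)$)
$p{\left(201,39 \right)} + c{\left(120 \right)} = 3 \cdot 201 \left(1 - 402 \cdot 39\right) + \frac{\frac{1}{2} + 120}{1 + 120} = 3 \cdot 201 \left(1 - 15678\right) + \frac{1}{121} \cdot \frac{241}{2} = 3 \cdot 201 \left(-15677\right) + \frac{1}{121} \cdot \frac{241}{2} = -9453231 + \frac{241}{242} = - \frac{2287681661}{242}$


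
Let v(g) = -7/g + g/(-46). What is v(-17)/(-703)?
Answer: -611/549746 ≈ -0.0011114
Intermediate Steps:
v(g) = -7/g - g/46 (v(g) = -7/g + g*(-1/46) = -7/g - g/46)
v(-17)/(-703) = (-7/(-17) - 1/46*(-17))/(-703) = (-7*(-1/17) + 17/46)*(-1/703) = (7/17 + 17/46)*(-1/703) = (611/782)*(-1/703) = -611/549746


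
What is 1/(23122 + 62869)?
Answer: 1/85991 ≈ 1.1629e-5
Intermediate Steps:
1/(23122 + 62869) = 1/85991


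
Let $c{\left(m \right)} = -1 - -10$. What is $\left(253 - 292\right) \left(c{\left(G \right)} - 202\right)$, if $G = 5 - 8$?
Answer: $7527$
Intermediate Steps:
$G = -3$
$c{\left(m \right)} = 9$ ($c{\left(m \right)} = -1 + 10 = 9$)
$\left(253 - 292\right) \left(c{\left(G \right)} - 202\right) = \left(253 - 292\right) \left(9 - 202\right) = \left(-39\right) \left(-193\right) = 7527$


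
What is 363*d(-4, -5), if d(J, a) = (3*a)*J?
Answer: 21780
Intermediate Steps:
d(J, a) = 3*J*a
363*d(-4, -5) = 363*(3*(-4)*(-5)) = 363*60 = 21780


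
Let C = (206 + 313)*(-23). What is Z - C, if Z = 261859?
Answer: 273796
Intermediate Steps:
C = -11937 (C = 519*(-23) = -11937)
Z - C = 261859 - 1*(-11937) = 261859 + 11937 = 273796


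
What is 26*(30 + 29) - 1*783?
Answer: 751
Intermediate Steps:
26*(30 + 29) - 1*783 = 26*59 - 783 = 1534 - 783 = 751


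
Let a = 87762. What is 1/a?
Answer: 1/87762 ≈ 1.1394e-5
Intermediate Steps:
1/a = 1/87762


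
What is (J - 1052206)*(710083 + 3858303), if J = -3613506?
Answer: -21314773380832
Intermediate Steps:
(J - 1052206)*(710083 + 3858303) = (-3613506 - 1052206)*(710083 + 3858303) = -4665712*4568386 = -21314773380832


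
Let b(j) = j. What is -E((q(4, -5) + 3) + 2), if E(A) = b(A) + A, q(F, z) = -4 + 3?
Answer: -8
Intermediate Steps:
q(F, z) = -1
E(A) = 2*A (E(A) = A + A = 2*A)
-E((q(4, -5) + 3) + 2) = -2*((-1 + 3) + 2) = -2*(2 + 2) = -2*4 = -1*8 = -8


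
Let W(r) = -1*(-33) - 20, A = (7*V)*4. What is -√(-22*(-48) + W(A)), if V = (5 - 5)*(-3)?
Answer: -√1069 ≈ -32.696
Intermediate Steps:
V = 0 (V = 0*(-3) = 0)
A = 0 (A = (7*0)*4 = 0*4 = 0)
W(r) = 13 (W(r) = 33 - 20 = 13)
-√(-22*(-48) + W(A)) = -√(-22*(-48) + 13) = -√(1056 + 13) = -√1069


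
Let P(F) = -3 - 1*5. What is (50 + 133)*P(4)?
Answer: -1464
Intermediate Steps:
P(F) = -8 (P(F) = -3 - 5 = -8)
(50 + 133)*P(4) = (50 + 133)*(-8) = 183*(-8) = -1464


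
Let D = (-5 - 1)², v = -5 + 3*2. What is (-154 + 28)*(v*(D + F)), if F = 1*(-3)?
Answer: -4158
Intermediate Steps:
F = -3
v = 1 (v = -5 + 6 = 1)
D = 36 (D = (-6)² = 36)
(-154 + 28)*(v*(D + F)) = (-154 + 28)*(1*(36 - 3)) = -126*33 = -4158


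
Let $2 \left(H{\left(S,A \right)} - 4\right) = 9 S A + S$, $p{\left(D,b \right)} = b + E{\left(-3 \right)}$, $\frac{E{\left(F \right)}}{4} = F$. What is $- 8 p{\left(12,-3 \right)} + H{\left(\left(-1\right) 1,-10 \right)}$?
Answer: $\frac{337}{2} \approx 168.5$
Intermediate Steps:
$E{\left(F \right)} = 4 F$
$p{\left(D,b \right)} = -12 + b$ ($p{\left(D,b \right)} = b + 4 \left(-3\right) = b - 12 = -12 + b$)
$H{\left(S,A \right)} = 4 + \frac{S}{2} + \frac{9 A S}{2}$ ($H{\left(S,A \right)} = 4 + \frac{9 S A + S}{2} = 4 + \frac{9 A S + S}{2} = 4 + \frac{S + 9 A S}{2} = 4 + \left(\frac{S}{2} + \frac{9 A S}{2}\right) = 4 + \frac{S}{2} + \frac{9 A S}{2}$)
$- 8 p{\left(12,-3 \right)} + H{\left(\left(-1\right) 1,-10 \right)} = - 8 \left(-12 - 3\right) + \left(4 + \frac{\left(-1\right) 1}{2} + \frac{9}{2} \left(-10\right) \left(\left(-1\right) 1\right)\right) = \left(-8\right) \left(-15\right) + \left(4 + \frac{1}{2} \left(-1\right) + \frac{9}{2} \left(-10\right) \left(-1\right)\right) = 120 + \left(4 - \frac{1}{2} + 45\right) = 120 + \frac{97}{2} = \frac{337}{2}$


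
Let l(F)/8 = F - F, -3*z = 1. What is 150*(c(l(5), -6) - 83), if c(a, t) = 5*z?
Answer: -12700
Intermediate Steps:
z = -⅓ (z = -⅓*1 = -⅓ ≈ -0.33333)
l(F) = 0 (l(F) = 8*(F - F) = 8*0 = 0)
c(a, t) = -5/3 (c(a, t) = 5*(-⅓) = -5/3)
150*(c(l(5), -6) - 83) = 150*(-5/3 - 83) = 150*(-254/3) = -12700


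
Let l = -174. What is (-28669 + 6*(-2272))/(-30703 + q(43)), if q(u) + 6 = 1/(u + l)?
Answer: 5541431/4022880 ≈ 1.3775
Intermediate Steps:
q(u) = -6 + 1/(-174 + u) (q(u) = -6 + 1/(u - 174) = -6 + 1/(-174 + u))
(-28669 + 6*(-2272))/(-30703 + q(43)) = (-28669 + 6*(-2272))/(-30703 + (1045 - 6*43)/(-174 + 43)) = (-28669 - 13632)/(-30703 + (1045 - 258)/(-131)) = -42301/(-30703 - 1/131*787) = -42301/(-30703 - 787/131) = -42301/(-4022880/131) = -42301*(-131/4022880) = 5541431/4022880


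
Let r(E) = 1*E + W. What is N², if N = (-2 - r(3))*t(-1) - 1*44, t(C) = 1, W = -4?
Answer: 2025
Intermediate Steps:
r(E) = -4 + E (r(E) = 1*E - 4 = E - 4 = -4 + E)
N = -45 (N = (-2 - (-4 + 3))*1 - 1*44 = (-2 - 1*(-1))*1 - 44 = (-2 + 1)*1 - 44 = -1*1 - 44 = -1 - 44 = -45)
N² = (-45)² = 2025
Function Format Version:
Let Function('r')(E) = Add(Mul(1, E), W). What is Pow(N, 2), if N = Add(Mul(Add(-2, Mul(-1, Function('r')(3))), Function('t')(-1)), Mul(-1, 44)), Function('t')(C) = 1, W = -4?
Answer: 2025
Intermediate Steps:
Function('r')(E) = Add(-4, E) (Function('r')(E) = Add(Mul(1, E), -4) = Add(E, -4) = Add(-4, E))
N = -45 (N = Add(Mul(Add(-2, Mul(-1, Add(-4, 3))), 1), Mul(-1, 44)) = Add(Mul(Add(-2, Mul(-1, -1)), 1), -44) = Add(Mul(Add(-2, 1), 1), -44) = Add(Mul(-1, 1), -44) = Add(-1, -44) = -45)
Pow(N, 2) = Pow(-45, 2) = 2025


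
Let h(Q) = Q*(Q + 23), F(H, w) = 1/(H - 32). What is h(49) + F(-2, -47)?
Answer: 119951/34 ≈ 3528.0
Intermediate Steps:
F(H, w) = 1/(-32 + H)
h(Q) = Q*(23 + Q)
h(49) + F(-2, -47) = 49*(23 + 49) + 1/(-32 - 2) = 49*72 + 1/(-34) = 3528 - 1/34 = 119951/34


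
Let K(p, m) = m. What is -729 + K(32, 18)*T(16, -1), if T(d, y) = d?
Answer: -441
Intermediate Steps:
-729 + K(32, 18)*T(16, -1) = -729 + 18*16 = -729 + 288 = -441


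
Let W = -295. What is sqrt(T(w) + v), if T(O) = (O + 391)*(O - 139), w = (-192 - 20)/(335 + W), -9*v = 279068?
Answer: I*sqrt(77997659)/30 ≈ 294.39*I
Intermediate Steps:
v = -279068/9 (v = -1/9*279068 = -279068/9 ≈ -31008.)
w = -53/10 (w = (-192 - 20)/(335 - 295) = -212/40 = -212*1/40 = -53/10 ≈ -5.3000)
T(O) = (-139 + O)*(391 + O) (T(O) = (391 + O)*(-139 + O) = (-139 + O)*(391 + O))
sqrt(T(w) + v) = sqrt((-54349 + (-53/10)**2 + 252*(-53/10)) - 279068/9) = sqrt((-54349 + 2809/100 - 6678/5) - 279068/9) = sqrt(-5565651/100 - 279068/9) = sqrt(-77997659/900) = I*sqrt(77997659)/30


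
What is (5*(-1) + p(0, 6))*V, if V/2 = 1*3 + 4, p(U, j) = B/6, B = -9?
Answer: -91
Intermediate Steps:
p(U, j) = -3/2 (p(U, j) = -9/6 = -9*⅙ = -3/2)
V = 14 (V = 2*(1*3 + 4) = 2*(3 + 4) = 2*7 = 14)
(5*(-1) + p(0, 6))*V = (5*(-1) - 3/2)*14 = (-5 - 3/2)*14 = -13/2*14 = -91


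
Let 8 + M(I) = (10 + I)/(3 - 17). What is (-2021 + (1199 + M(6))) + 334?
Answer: -3480/7 ≈ -497.14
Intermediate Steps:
M(I) = -61/7 - I/14 (M(I) = -8 + (10 + I)/(3 - 17) = -8 + (10 + I)/(-14) = -8 + (10 + I)*(-1/14) = -8 + (-5/7 - I/14) = -61/7 - I/14)
(-2021 + (1199 + M(6))) + 334 = (-2021 + (1199 + (-61/7 - 1/14*6))) + 334 = (-2021 + (1199 + (-61/7 - 3/7))) + 334 = (-2021 + (1199 - 64/7)) + 334 = (-2021 + 8329/7) + 334 = -5818/7 + 334 = -3480/7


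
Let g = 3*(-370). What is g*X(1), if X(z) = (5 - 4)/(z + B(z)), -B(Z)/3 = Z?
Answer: 555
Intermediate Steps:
B(Z) = -3*Z
X(z) = -1/(2*z) (X(z) = (5 - 4)/(z - 3*z) = 1/(-2*z) = 1*(-1/(2*z)) = -1/(2*z))
g = -1110
g*X(1) = -(-555)/1 = -(-555) = -1110*(-1/2) = 555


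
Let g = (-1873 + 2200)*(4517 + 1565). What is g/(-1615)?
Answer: -1988814/1615 ≈ -1231.5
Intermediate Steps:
g = 1988814 (g = 327*6082 = 1988814)
g/(-1615) = 1988814/(-1615) = 1988814*(-1/1615) = -1988814/1615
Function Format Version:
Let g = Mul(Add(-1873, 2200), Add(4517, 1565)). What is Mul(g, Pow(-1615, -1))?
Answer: Rational(-1988814, 1615) ≈ -1231.5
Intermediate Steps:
g = 1988814 (g = Mul(327, 6082) = 1988814)
Mul(g, Pow(-1615, -1)) = Mul(1988814, Pow(-1615, -1)) = Mul(1988814, Rational(-1, 1615)) = Rational(-1988814, 1615)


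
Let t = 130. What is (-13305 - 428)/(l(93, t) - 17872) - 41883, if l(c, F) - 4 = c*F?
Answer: -241986241/5778 ≈ -41881.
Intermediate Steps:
l(c, F) = 4 + F*c (l(c, F) = 4 + c*F = 4 + F*c)
(-13305 - 428)/(l(93, t) - 17872) - 41883 = (-13305 - 428)/((4 + 130*93) - 17872) - 41883 = -13733/((4 + 12090) - 17872) - 41883 = -13733/(12094 - 17872) - 41883 = -13733/(-5778) - 41883 = -13733*(-1/5778) - 41883 = 13733/5778 - 41883 = -241986241/5778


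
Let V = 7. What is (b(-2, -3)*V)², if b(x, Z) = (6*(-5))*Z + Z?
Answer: 370881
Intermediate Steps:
b(x, Z) = -29*Z (b(x, Z) = -30*Z + Z = -29*Z)
(b(-2, -3)*V)² = (-29*(-3)*7)² = (87*7)² = 609² = 370881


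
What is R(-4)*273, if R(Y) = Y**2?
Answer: 4368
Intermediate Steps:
R(-4)*273 = (-4)**2*273 = 16*273 = 4368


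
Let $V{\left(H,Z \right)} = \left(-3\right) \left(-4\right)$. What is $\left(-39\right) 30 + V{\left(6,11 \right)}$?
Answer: $-1158$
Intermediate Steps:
$V{\left(H,Z \right)} = 12$
$\left(-39\right) 30 + V{\left(6,11 \right)} = \left(-39\right) 30 + 12 = -1170 + 12 = -1158$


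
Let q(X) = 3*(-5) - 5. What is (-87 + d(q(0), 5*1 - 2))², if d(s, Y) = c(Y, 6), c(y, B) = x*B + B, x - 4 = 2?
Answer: 2025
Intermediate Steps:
x = 6 (x = 4 + 2 = 6)
q(X) = -20 (q(X) = -15 - 5 = -20)
c(y, B) = 7*B (c(y, B) = 6*B + B = 7*B)
d(s, Y) = 42 (d(s, Y) = 7*6 = 42)
(-87 + d(q(0), 5*1 - 2))² = (-87 + 42)² = (-45)² = 2025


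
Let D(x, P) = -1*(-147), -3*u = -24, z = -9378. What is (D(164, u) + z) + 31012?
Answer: 21781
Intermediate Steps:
u = 8 (u = -1/3*(-24) = 8)
D(x, P) = 147
(D(164, u) + z) + 31012 = (147 - 9378) + 31012 = -9231 + 31012 = 21781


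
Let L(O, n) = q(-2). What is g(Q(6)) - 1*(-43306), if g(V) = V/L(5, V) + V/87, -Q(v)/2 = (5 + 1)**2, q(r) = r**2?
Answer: 1255328/29 ≈ 43287.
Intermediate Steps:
Q(v) = -72 (Q(v) = -2*(5 + 1)**2 = -2*6**2 = -2*36 = -72)
L(O, n) = 4 (L(O, n) = (-2)**2 = 4)
g(V) = 91*V/348 (g(V) = V/4 + V/87 = 91*V/348)
g(Q(6)) - 1*(-43306) = (91/348)*(-72) - 1*(-43306) = -546/29 + 43306 = 1255328/29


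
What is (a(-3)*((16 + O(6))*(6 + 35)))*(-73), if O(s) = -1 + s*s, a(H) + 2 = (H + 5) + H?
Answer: 457929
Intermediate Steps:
a(H) = 3 + 2*H (a(H) = -2 + ((H + 5) + H) = -2 + ((5 + H) + H) = -2 + (5 + 2*H) = 3 + 2*H)
O(s) = -1 + s²
(a(-3)*((16 + O(6))*(6 + 35)))*(-73) = ((3 + 2*(-3))*((16 + (-1 + 6²))*(6 + 35)))*(-73) = ((3 - 6)*((16 + (-1 + 36))*41))*(-73) = -3*(16 + 35)*41*(-73) = -153*41*(-73) = -3*2091*(-73) = -6273*(-73) = 457929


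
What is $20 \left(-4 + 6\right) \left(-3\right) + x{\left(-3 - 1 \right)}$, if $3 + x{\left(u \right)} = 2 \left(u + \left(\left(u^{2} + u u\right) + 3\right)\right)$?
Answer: $-61$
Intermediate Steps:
$x{\left(u \right)} = 3 + 2 u + 4 u^{2}$ ($x{\left(u \right)} = -3 + 2 \left(u + \left(\left(u^{2} + u u\right) + 3\right)\right) = -3 + 2 \left(u + \left(\left(u^{2} + u^{2}\right) + 3\right)\right) = -3 + 2 \left(u + \left(2 u^{2} + 3\right)\right) = -3 + 2 \left(u + \left(3 + 2 u^{2}\right)\right) = -3 + 2 \left(3 + u + 2 u^{2}\right) = -3 + \left(6 + 2 u + 4 u^{2}\right) = 3 + 2 u + 4 u^{2}$)
$20 \left(-4 + 6\right) \left(-3\right) + x{\left(-3 - 1 \right)} = 20 \left(-4 + 6\right) \left(-3\right) + \left(3 + 2 \left(-3 - 1\right) + 4 \left(-3 - 1\right)^{2}\right) = 20 \cdot 2 \left(-3\right) + \left(3 + 2 \left(-4\right) + 4 \left(-4\right)^{2}\right) = 20 \left(-6\right) + \left(3 - 8 + 4 \cdot 16\right) = -120 + \left(3 - 8 + 64\right) = -120 + 59 = -61$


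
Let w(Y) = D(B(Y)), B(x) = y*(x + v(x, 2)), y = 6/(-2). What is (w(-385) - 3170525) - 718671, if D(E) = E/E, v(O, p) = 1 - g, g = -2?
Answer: -3889195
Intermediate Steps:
y = -3 (y = 6*(-1/2) = -3)
v(O, p) = 3 (v(O, p) = 1 - 1*(-2) = 1 + 2 = 3)
B(x) = -9 - 3*x (B(x) = -3*(x + 3) = -3*(3 + x) = -9 - 3*x)
D(E) = 1
w(Y) = 1
(w(-385) - 3170525) - 718671 = (1 - 3170525) - 718671 = -3170524 - 718671 = -3889195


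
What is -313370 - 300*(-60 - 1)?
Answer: -295070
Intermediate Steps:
-313370 - 300*(-60 - 1) = -313370 - 300*(-61) = -313370 - 1*(-18300) = -313370 + 18300 = -295070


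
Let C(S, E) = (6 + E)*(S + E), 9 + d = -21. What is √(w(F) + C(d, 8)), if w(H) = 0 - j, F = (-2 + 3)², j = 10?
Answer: I*√318 ≈ 17.833*I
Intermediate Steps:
d = -30 (d = -9 - 21 = -30)
C(S, E) = (6 + E)*(E + S)
F = 1 (F = 1² = 1)
w(H) = -10 (w(H) = 0 - 1*10 = 0 - 10 = -10)
√(w(F) + C(d, 8)) = √(-10 + (8² + 6*8 + 6*(-30) + 8*(-30))) = √(-10 + (64 + 48 - 180 - 240)) = √(-10 - 308) = √(-318) = I*√318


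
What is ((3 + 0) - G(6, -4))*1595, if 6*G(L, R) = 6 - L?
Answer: 4785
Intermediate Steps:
G(L, R) = 1 - L/6 (G(L, R) = (6 - L)/6 = 1 - L/6)
((3 + 0) - G(6, -4))*1595 = ((3 + 0) - (1 - ⅙*6))*1595 = (3 - (1 - 1))*1595 = (3 - 1*0)*1595 = (3 + 0)*1595 = 3*1595 = 4785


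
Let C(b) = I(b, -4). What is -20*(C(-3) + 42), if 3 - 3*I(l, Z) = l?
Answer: -880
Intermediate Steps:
I(l, Z) = 1 - l/3
C(b) = 1 - b/3
-20*(C(-3) + 42) = -20*((1 - 1/3*(-3)) + 42) = -20*((1 + 1) + 42) = -20*(2 + 42) = -20*44 = -880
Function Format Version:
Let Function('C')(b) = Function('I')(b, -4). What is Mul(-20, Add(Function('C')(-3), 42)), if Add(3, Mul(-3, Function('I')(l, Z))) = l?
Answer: -880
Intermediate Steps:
Function('I')(l, Z) = Add(1, Mul(Rational(-1, 3), l))
Function('C')(b) = Add(1, Mul(Rational(-1, 3), b))
Mul(-20, Add(Function('C')(-3), 42)) = Mul(-20, Add(Add(1, Mul(Rational(-1, 3), -3)), 42)) = Mul(-20, Add(Add(1, 1), 42)) = Mul(-20, Add(2, 42)) = Mul(-20, 44) = -880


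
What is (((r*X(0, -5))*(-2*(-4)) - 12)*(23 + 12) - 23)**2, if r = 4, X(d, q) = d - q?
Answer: 26594649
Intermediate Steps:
(((r*X(0, -5))*(-2*(-4)) - 12)*(23 + 12) - 23)**2 = (((4*(0 - 1*(-5)))*(-2*(-4)) - 12)*(23 + 12) - 23)**2 = (((4*(0 + 5))*8 - 12)*35 - 23)**2 = (((4*5)*8 - 12)*35 - 23)**2 = ((20*8 - 12)*35 - 23)**2 = ((160 - 12)*35 - 23)**2 = (148*35 - 23)**2 = (5180 - 23)**2 = 5157**2 = 26594649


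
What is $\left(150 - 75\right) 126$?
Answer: $9450$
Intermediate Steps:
$\left(150 - 75\right) 126 = 75 \cdot 126 = 9450$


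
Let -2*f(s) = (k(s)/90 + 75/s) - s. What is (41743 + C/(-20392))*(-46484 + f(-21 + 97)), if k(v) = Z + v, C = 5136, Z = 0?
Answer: -6760734012537059/3487032 ≈ -1.9388e+9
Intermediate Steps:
k(v) = v (k(v) = 0 + v = v)
f(s) = -75/(2*s) + 89*s/180 (f(s) = -((s/90 + 75/s) - s)/2 = -((75/s + s/90) - s)/2 = -(75/s - 89*s/90)/2 = -75/(2*s) + 89*s/180)
(41743 + C/(-20392))*(-46484 + f(-21 + 97)) = (41743 + 5136/(-20392))*(-46484 + (-6750 + 89*(-21 + 97)²)/(180*(-21 + 97))) = (41743 + 5136*(-1/20392))*(-46484 + (1/180)*(-6750 + 89*76²)/76) = (41743 - 642/2549)*(-46484 + (1/180)*(1/76)*(-6750 + 89*5776)) = 106402265*(-46484 + (1/180)*(1/76)*(-6750 + 514064))/2549 = 106402265*(-46484 + (1/180)*(1/76)*507314)/2549 = 106402265*(-46484 + 253657/6840)/2549 = (106402265/2549)*(-317696903/6840) = -6760734012537059/3487032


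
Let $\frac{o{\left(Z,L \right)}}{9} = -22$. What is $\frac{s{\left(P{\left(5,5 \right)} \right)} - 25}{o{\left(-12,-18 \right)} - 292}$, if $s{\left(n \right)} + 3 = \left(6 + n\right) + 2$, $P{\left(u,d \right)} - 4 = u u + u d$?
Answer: $- \frac{17}{245} \approx -0.069388$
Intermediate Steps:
$P{\left(u,d \right)} = 4 + u^{2} + d u$ ($P{\left(u,d \right)} = 4 + \left(u u + u d\right) = 4 + \left(u^{2} + d u\right) = 4 + u^{2} + d u$)
$o{\left(Z,L \right)} = -198$ ($o{\left(Z,L \right)} = 9 \left(-22\right) = -198$)
$s{\left(n \right)} = 5 + n$ ($s{\left(n \right)} = -3 + \left(\left(6 + n\right) + 2\right) = -3 + \left(8 + n\right) = 5 + n$)
$\frac{s{\left(P{\left(5,5 \right)} \right)} - 25}{o{\left(-12,-18 \right)} - 292} = \frac{\left(5 + \left(4 + 5^{2} + 5 \cdot 5\right)\right) - 25}{-198 - 292} = \frac{\left(5 + \left(4 + 25 + 25\right)\right) - 25}{-490} = \left(\left(5 + 54\right) - 25\right) \left(- \frac{1}{490}\right) = \left(59 - 25\right) \left(- \frac{1}{490}\right) = 34 \left(- \frac{1}{490}\right) = - \frac{17}{245}$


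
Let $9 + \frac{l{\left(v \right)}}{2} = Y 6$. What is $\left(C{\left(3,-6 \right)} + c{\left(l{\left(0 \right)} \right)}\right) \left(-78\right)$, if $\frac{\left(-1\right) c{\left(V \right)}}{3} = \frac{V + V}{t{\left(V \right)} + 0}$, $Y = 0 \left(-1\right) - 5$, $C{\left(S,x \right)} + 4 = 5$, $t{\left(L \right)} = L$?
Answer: $390$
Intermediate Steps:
$C{\left(S,x \right)} = 1$ ($C{\left(S,x \right)} = -4 + 5 = 1$)
$Y = -5$ ($Y = 0 - 5 = -5$)
$l{\left(v \right)} = -78$ ($l{\left(v \right)} = -18 + 2 \left(\left(-5\right) 6\right) = -18 + 2 \left(-30\right) = -18 - 60 = -78$)
$c{\left(V \right)} = -6$ ($c{\left(V \right)} = - 3 \frac{V + V}{V + 0} = - 3 \frac{2 V}{V} = \left(-3\right) 2 = -6$)
$\left(C{\left(3,-6 \right)} + c{\left(l{\left(0 \right)} \right)}\right) \left(-78\right) = \left(1 - 6\right) \left(-78\right) = \left(-5\right) \left(-78\right) = 390$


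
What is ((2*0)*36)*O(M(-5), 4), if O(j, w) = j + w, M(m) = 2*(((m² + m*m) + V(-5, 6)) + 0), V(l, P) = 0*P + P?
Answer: 0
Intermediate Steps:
V(l, P) = P (V(l, P) = 0 + P = P)
M(m) = 12 + 4*m² (M(m) = 2*(((m² + m*m) + 6) + 0) = 2*(((m² + m²) + 6) + 0) = 2*((2*m² + 6) + 0) = 2*((6 + 2*m²) + 0) = 2*(6 + 2*m²) = 12 + 4*m²)
((2*0)*36)*O(M(-5), 4) = ((2*0)*36)*((12 + 4*(-5)²) + 4) = (0*36)*((12 + 4*25) + 4) = 0*((12 + 100) + 4) = 0*(112 + 4) = 0*116 = 0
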